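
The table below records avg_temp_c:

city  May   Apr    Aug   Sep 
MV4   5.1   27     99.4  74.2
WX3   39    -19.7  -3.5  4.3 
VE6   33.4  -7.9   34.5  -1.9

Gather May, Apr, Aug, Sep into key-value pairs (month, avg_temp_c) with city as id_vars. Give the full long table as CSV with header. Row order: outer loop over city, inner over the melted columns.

Each (city, column) pair becomes one row: 3 × 4 = 12 rows.
For example, (MV4, May) → avg_temp_c=5.1.

city,month,avg_temp_c
MV4,May,5.1
MV4,Apr,27
MV4,Aug,99.4
MV4,Sep,74.2
WX3,May,39
WX3,Apr,-19.7
WX3,Aug,-3.5
WX3,Sep,4.3
VE6,May,33.4
VE6,Apr,-7.9
VE6,Aug,34.5
VE6,Sep,-1.9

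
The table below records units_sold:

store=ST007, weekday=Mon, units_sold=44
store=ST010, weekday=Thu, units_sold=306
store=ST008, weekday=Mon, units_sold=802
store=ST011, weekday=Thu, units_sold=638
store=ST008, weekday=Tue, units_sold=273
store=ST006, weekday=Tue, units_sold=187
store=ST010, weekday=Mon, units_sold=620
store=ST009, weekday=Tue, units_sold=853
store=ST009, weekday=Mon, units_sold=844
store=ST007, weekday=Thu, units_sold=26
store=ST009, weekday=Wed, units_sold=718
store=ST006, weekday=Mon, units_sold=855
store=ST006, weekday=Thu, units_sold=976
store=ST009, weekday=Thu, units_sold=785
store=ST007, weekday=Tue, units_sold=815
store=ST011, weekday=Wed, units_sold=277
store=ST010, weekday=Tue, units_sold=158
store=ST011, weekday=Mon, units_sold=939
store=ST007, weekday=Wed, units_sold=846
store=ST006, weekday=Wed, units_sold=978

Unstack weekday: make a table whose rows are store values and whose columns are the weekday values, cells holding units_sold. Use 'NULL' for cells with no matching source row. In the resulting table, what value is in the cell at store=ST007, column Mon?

44

The long row with store=ST007, weekday=Mon has units_sold=44.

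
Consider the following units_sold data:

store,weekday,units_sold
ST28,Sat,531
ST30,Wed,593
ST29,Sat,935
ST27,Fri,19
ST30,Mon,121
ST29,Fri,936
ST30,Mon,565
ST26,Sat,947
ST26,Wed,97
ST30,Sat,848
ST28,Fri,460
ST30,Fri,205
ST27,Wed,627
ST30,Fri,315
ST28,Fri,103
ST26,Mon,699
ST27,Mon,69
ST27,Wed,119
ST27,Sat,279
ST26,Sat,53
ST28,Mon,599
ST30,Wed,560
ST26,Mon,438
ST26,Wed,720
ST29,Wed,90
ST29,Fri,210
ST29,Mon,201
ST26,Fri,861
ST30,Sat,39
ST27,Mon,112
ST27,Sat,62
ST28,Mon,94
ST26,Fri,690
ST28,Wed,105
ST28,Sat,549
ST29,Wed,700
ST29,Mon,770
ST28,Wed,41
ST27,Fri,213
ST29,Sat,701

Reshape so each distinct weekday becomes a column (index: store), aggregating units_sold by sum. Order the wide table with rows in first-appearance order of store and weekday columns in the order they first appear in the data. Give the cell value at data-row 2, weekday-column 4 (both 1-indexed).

686

With rows in first-appearance order of store, row 2 is store=ST30. weekday columns in first-appearance order: Sat, Wed, Fri, Mon; column 4 is Mon.
Long rows with store=ST30, weekday=Mon: 121 + 565 = 686.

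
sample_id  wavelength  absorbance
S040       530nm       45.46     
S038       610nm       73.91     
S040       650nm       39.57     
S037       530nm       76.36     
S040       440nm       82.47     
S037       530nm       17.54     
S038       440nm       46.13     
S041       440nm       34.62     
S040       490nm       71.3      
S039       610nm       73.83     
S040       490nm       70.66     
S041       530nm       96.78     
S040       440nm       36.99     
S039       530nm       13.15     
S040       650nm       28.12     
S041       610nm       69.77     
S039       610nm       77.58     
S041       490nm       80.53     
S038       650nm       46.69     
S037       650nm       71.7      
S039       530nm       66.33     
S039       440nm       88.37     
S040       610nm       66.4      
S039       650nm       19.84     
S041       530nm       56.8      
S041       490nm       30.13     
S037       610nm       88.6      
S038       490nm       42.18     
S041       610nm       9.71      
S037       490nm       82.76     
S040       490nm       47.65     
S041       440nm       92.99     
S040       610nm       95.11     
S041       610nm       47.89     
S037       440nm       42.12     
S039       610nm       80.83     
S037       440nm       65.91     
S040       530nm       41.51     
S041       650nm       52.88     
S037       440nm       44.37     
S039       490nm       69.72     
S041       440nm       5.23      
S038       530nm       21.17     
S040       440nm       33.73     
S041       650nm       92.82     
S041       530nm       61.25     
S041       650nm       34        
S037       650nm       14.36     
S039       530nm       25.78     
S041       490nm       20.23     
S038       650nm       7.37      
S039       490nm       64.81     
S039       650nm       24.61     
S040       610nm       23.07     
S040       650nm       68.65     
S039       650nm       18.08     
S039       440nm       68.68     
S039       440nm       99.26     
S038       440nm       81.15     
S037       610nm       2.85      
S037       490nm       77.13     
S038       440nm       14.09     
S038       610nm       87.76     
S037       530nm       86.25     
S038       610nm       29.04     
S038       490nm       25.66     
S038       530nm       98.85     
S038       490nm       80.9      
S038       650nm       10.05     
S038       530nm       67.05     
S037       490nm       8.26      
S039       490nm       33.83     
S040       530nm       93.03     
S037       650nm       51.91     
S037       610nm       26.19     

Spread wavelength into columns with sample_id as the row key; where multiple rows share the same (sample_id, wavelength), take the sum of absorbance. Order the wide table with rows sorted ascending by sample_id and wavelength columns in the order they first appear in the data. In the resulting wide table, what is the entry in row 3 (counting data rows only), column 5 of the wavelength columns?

168.36

With rows sorted ascending by sample_id, row 3 is sample_id=S039. wavelength columns in first-appearance order: 530nm, 610nm, 650nm, 440nm, 490nm; column 5 is 490nm.
Long rows with sample_id=S039, wavelength=490nm: 69.72 + 64.81 + 33.83 = 168.36.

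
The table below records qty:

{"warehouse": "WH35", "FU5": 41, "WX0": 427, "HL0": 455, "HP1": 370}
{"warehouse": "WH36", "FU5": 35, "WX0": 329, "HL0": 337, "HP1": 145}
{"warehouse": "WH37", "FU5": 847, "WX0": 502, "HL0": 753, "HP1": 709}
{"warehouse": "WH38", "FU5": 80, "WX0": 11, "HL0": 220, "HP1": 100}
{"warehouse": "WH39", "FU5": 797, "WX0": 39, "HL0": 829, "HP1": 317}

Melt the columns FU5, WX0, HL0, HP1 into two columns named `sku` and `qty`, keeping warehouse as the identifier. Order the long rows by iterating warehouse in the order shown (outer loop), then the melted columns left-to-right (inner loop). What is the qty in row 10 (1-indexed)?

20 rows total (5 × 4). Row 10: index ⌊(10-1)/4⌋ = 2 into warehouse → WH37; (10-1) mod 4 = 1 into the melted columns → WX0.
So row 10 is (WH37, WX0, 502); qty = 502.

502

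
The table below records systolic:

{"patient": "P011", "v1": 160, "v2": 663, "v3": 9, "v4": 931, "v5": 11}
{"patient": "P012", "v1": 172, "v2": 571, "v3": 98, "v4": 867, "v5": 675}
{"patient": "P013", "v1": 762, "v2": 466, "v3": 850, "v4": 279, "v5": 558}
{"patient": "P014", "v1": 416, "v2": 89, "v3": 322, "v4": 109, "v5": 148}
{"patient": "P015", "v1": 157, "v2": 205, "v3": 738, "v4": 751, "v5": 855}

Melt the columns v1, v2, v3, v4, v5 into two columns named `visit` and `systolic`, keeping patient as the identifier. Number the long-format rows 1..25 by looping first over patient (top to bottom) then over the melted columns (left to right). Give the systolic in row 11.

25 rows total (5 × 5). Row 11: index ⌊(11-1)/5⌋ = 2 into patient → P013; (11-1) mod 5 = 0 into the melted columns → v1.
So row 11 is (P013, v1, 762); systolic = 762.

762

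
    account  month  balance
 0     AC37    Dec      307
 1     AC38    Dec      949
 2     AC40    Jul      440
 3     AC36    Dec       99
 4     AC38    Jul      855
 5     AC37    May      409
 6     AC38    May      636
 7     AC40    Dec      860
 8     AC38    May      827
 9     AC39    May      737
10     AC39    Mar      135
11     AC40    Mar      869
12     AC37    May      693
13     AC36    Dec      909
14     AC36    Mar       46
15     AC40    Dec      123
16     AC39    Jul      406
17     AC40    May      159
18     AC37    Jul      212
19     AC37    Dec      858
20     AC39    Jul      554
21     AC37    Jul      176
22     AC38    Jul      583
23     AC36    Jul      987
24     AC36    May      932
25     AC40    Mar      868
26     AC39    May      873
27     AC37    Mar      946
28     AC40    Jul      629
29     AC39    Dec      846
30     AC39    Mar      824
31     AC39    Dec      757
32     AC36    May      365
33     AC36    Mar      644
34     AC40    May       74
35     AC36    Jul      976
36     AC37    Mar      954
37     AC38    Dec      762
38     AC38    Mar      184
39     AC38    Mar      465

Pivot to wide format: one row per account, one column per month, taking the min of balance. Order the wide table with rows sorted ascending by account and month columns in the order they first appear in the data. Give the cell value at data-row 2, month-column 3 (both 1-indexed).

409

With rows sorted ascending by account, row 2 is account=AC37. month columns in first-appearance order: Dec, Jul, May, Mar; column 3 is May.
Long rows with account=AC37, month=May: min(409, 693) = 409.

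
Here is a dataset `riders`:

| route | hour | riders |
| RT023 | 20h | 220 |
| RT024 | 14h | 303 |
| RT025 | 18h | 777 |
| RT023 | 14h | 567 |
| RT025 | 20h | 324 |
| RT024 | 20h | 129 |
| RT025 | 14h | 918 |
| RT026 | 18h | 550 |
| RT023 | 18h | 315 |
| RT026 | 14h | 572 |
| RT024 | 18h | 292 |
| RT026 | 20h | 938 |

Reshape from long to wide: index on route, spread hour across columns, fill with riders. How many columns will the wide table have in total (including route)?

1 column for route plus 3 distinct hour values → 4 columns.

4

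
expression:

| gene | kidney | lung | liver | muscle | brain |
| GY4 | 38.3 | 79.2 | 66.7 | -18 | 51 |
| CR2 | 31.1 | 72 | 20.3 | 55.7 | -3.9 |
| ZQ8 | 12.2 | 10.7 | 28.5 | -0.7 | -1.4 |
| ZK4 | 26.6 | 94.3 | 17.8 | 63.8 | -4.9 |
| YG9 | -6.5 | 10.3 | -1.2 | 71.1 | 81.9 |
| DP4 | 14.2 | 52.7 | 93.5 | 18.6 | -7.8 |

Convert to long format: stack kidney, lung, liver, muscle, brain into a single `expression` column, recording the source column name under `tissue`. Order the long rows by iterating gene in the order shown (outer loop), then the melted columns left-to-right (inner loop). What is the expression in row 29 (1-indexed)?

30 rows total (6 × 5). Row 29: index ⌊(29-1)/5⌋ = 5 into gene → DP4; (29-1) mod 5 = 3 into the melted columns → muscle.
So row 29 is (DP4, muscle, 18.6); expression = 18.6.

18.6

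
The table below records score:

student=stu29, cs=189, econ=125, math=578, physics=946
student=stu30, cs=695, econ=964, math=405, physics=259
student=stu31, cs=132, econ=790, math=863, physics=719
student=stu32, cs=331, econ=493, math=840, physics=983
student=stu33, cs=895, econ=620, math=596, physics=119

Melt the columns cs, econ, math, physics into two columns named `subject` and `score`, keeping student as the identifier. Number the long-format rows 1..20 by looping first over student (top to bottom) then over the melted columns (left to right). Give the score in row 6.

964

20 rows total (5 × 4). Row 6: index ⌊(6-1)/4⌋ = 1 into student → stu30; (6-1) mod 4 = 1 into the melted columns → econ.
So row 6 is (stu30, econ, 964); score = 964.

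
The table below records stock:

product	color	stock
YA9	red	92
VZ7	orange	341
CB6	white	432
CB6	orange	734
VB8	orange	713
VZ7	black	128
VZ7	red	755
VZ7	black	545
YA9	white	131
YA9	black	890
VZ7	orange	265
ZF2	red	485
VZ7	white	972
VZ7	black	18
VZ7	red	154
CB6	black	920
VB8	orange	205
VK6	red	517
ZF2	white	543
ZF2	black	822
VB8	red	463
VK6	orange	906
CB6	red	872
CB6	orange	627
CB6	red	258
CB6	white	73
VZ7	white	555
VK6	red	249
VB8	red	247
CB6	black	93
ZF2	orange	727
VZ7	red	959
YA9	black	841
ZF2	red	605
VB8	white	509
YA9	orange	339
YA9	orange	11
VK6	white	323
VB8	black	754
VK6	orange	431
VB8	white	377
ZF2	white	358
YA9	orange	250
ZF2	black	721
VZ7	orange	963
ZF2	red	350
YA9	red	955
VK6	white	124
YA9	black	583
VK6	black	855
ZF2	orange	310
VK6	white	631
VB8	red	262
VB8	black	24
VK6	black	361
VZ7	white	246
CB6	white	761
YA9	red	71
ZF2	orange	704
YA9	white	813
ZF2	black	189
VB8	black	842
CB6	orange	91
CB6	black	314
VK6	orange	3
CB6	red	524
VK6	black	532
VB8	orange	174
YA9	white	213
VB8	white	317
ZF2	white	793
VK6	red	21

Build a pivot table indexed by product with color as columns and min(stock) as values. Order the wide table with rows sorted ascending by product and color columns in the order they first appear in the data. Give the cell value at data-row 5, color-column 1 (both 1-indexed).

With rows sorted ascending by product, row 5 is product=YA9. color columns in first-appearance order: red, orange, white, black; column 1 is red.
Long rows with product=YA9, color=red: min(92, 955, 71) = 71.

71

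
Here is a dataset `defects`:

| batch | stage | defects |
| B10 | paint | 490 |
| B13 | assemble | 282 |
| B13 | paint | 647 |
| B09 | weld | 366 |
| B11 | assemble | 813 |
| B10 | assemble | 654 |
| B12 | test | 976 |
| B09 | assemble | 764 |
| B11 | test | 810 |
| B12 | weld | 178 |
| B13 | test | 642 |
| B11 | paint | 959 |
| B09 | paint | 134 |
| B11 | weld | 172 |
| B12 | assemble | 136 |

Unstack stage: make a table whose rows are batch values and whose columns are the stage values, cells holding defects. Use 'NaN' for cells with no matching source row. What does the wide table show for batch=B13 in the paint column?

The long row with batch=B13, stage=paint has defects=647.

647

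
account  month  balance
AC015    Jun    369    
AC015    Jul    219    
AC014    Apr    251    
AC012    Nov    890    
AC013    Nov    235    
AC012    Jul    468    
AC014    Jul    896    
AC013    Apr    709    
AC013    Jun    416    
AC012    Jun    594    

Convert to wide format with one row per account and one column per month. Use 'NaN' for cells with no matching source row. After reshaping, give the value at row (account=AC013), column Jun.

416

The long row with account=AC013, month=Jun has balance=416.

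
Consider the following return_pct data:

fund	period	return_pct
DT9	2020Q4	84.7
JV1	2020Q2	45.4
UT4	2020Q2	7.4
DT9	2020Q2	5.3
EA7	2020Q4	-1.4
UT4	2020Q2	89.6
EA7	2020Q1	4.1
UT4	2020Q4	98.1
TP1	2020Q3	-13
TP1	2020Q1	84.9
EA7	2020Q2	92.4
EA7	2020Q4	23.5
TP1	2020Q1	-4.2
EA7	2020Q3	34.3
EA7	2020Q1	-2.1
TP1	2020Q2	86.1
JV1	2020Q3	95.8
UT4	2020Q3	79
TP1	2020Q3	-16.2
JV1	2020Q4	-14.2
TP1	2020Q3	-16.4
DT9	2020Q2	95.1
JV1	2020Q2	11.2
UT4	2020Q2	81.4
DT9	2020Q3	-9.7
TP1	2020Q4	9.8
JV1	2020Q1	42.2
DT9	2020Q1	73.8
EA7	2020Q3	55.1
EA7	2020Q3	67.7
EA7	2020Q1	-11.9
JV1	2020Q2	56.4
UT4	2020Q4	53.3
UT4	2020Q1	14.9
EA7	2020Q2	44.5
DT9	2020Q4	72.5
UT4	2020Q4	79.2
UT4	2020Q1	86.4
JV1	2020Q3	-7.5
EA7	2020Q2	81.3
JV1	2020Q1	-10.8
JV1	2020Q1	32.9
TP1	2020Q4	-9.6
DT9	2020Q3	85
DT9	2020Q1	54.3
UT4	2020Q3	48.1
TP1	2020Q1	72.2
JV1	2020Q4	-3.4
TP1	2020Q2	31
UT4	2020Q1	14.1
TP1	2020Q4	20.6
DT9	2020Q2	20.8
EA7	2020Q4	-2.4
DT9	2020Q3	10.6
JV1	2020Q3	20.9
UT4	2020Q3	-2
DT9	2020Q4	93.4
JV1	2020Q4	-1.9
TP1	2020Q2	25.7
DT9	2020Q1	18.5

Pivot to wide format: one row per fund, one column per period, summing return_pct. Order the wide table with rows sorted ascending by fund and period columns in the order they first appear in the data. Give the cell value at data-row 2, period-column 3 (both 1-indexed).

With rows sorted ascending by fund, row 2 is fund=EA7. period columns in first-appearance order: 2020Q4, 2020Q2, 2020Q1, 2020Q3; column 3 is 2020Q1.
Long rows with fund=EA7, period=2020Q1: 4.1 + -2.1 + -11.9 = -9.9.

-9.9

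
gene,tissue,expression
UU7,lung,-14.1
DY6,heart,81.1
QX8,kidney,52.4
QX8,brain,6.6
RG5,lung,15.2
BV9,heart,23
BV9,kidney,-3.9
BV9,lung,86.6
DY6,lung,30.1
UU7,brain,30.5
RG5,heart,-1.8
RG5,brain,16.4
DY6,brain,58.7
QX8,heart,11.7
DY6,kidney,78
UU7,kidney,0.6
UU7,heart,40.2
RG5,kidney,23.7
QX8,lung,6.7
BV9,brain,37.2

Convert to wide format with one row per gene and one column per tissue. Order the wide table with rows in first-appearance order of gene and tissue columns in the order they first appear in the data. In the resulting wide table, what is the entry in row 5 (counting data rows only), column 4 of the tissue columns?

With rows in first-appearance order of gene, row 5 is gene=BV9. tissue columns in first-appearance order: lung, heart, kidney, brain; column 4 is brain.
Long rows with gene=BV9, tissue=brain: expression = 37.2.

37.2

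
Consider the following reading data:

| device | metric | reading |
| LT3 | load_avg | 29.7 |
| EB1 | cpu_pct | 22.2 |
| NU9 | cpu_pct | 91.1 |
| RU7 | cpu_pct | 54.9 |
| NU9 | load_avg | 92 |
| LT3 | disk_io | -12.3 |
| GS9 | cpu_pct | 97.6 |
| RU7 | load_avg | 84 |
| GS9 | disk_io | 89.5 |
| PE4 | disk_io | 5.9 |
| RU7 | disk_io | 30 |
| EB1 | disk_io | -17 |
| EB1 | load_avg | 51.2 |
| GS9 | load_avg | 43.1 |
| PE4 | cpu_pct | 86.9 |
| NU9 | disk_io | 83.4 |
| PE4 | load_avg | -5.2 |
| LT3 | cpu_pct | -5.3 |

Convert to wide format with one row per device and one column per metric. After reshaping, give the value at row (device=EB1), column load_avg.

51.2

Wide layout: rows indexed by device, columns are the 3 distinct metric values (load_avg, cpu_pct, disk_io).
Cell (device=EB1, metric=load_avg) draws from the long row where device=EB1 and metric=load_avg, which has reading=51.2.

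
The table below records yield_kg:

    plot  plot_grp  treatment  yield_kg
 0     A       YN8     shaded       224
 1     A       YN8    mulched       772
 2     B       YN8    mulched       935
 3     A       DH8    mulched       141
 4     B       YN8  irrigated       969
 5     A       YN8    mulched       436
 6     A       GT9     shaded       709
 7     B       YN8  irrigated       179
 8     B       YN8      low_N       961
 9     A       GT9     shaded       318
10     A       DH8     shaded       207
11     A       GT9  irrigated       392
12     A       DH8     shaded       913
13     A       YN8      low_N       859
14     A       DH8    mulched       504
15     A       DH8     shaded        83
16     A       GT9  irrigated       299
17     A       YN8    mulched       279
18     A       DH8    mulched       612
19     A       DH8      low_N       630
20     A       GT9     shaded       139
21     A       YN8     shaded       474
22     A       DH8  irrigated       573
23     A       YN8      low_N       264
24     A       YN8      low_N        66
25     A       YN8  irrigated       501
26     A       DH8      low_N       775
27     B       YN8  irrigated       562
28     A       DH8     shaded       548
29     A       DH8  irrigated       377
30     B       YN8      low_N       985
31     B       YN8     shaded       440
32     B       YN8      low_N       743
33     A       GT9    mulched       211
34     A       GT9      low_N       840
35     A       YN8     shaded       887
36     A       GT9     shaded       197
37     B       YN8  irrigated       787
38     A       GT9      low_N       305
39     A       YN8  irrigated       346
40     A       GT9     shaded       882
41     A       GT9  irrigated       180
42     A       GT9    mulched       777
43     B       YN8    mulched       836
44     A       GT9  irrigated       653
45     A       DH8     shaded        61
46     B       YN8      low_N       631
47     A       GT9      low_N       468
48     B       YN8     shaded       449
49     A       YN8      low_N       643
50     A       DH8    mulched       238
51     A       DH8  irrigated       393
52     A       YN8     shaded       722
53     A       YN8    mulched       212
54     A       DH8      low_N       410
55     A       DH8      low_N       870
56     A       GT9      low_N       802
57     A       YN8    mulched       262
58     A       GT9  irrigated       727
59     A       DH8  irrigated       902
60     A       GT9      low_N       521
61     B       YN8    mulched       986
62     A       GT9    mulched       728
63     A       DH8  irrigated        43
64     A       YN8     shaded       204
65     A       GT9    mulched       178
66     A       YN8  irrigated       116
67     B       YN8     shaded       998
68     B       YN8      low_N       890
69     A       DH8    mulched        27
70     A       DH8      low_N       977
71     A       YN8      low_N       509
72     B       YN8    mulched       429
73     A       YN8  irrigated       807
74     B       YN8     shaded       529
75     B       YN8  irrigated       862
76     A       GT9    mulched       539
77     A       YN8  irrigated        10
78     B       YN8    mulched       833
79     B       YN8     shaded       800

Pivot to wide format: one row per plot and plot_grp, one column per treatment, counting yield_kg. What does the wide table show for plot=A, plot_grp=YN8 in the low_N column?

5

Rows with plot=A, plot_grp=YN8 and treatment=low_N: yield_kg values are 859, 264, 66, 643, 509.
5 rows match — count = 5.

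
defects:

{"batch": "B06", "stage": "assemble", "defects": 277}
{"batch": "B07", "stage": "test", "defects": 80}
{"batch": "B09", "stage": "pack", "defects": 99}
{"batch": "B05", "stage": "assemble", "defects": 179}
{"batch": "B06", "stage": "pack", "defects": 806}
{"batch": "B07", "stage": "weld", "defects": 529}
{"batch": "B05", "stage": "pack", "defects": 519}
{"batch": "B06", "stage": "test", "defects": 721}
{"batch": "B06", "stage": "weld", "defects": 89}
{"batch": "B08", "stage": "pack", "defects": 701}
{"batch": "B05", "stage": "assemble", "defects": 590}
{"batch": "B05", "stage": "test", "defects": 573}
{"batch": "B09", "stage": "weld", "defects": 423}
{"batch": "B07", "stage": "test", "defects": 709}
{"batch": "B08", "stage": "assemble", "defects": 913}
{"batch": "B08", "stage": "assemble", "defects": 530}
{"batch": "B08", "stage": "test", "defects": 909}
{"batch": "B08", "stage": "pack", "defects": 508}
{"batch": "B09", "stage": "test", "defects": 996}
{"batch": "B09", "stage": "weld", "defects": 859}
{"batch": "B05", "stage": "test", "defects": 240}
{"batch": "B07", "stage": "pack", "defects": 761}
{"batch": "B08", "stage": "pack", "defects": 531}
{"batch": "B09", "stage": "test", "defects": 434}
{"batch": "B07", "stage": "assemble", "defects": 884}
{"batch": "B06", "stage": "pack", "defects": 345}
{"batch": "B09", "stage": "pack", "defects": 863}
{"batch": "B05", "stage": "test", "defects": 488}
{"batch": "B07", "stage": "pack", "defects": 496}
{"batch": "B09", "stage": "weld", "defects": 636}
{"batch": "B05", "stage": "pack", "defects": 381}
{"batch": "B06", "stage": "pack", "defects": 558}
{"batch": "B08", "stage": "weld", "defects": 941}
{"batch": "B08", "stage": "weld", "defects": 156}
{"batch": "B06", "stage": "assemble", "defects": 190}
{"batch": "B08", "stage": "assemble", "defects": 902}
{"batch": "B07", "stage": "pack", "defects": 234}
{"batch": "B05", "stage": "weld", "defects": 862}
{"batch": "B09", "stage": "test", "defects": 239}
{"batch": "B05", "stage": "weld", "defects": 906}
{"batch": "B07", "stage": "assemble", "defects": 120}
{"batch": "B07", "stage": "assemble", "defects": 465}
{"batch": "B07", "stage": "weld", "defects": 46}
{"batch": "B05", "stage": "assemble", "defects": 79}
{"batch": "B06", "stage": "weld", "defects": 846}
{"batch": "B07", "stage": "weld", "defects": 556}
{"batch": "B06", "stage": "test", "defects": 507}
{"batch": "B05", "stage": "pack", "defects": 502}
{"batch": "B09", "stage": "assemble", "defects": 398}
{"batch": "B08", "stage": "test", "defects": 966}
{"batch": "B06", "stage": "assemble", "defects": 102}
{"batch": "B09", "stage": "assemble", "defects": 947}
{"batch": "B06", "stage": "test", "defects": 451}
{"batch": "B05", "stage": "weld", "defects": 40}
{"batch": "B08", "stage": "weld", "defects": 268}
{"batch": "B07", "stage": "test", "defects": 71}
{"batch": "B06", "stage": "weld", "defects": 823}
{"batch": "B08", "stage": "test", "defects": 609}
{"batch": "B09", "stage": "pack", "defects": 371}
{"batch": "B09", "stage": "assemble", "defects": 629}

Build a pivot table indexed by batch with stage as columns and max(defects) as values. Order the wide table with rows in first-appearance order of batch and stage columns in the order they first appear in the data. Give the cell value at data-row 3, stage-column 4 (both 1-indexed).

With rows in first-appearance order of batch, row 3 is batch=B09. stage columns in first-appearance order: assemble, test, pack, weld; column 4 is weld.
Long rows with batch=B09, stage=weld: max(423, 859, 636) = 859.

859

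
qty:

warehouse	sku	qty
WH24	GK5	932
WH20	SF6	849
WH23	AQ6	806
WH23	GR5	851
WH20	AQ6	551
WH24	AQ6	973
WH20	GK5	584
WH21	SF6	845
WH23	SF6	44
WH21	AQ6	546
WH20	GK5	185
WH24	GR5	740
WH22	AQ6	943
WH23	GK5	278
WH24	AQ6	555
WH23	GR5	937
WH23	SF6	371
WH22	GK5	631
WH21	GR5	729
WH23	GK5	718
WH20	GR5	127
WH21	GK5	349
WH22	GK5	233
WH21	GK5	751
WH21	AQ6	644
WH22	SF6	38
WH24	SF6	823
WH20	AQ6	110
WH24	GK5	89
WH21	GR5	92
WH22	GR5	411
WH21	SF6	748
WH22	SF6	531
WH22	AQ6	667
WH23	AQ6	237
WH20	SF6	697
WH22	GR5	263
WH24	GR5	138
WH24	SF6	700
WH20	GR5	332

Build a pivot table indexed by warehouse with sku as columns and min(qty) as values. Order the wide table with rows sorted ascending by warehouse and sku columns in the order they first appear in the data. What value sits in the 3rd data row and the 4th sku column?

With rows sorted ascending by warehouse, row 3 is warehouse=WH22. sku columns in first-appearance order: GK5, SF6, AQ6, GR5; column 4 is GR5.
Long rows with warehouse=WH22, sku=GR5: min(411, 263) = 263.

263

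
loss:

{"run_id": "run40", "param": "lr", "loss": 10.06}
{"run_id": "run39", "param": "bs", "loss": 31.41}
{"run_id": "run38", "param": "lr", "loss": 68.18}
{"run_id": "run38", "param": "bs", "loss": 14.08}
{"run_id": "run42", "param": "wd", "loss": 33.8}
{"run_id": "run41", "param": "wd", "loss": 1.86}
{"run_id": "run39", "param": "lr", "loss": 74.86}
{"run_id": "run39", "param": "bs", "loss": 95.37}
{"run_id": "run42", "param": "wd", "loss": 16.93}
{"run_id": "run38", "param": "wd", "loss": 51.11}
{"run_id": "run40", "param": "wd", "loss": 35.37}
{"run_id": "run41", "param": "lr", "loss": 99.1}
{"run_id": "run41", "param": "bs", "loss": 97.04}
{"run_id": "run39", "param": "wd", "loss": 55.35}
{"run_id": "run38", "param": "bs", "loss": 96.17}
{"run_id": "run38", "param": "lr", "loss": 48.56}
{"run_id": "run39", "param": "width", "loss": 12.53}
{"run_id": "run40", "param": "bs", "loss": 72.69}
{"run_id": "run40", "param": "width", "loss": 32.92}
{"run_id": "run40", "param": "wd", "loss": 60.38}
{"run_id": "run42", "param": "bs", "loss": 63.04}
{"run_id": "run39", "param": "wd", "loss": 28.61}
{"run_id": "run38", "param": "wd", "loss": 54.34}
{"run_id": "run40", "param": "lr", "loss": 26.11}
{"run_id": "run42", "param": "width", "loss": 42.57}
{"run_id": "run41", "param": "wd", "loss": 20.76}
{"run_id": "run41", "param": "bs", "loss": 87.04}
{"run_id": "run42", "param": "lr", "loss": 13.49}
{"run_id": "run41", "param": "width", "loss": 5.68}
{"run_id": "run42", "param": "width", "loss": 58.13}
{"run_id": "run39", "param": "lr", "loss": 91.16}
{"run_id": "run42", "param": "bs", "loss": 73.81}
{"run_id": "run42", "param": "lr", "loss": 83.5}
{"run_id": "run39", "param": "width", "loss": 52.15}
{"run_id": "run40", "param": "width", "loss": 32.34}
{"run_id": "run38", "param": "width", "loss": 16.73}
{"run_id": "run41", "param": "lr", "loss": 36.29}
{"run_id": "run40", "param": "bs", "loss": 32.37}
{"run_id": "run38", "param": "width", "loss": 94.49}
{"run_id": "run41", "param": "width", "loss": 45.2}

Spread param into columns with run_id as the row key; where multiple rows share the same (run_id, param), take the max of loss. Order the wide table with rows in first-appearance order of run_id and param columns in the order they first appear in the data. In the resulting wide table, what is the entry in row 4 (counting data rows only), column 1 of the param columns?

With rows in first-appearance order of run_id, row 4 is run_id=run42. param columns in first-appearance order: lr, bs, wd, width; column 1 is lr.
Long rows with run_id=run42, param=lr: max(13.49, 83.5) = 83.5.

83.5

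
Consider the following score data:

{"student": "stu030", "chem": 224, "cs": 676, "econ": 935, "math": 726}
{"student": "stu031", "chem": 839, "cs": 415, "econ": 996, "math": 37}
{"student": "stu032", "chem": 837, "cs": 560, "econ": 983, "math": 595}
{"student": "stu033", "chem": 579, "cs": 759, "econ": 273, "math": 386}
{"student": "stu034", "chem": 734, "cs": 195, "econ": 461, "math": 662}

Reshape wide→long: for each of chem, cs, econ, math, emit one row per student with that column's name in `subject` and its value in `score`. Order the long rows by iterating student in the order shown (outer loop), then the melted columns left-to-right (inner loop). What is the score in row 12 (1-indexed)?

595

20 rows total (5 × 4). Row 12: index ⌊(12-1)/4⌋ = 2 into student → stu032; (12-1) mod 4 = 3 into the melted columns → math.
So row 12 is (stu032, math, 595); score = 595.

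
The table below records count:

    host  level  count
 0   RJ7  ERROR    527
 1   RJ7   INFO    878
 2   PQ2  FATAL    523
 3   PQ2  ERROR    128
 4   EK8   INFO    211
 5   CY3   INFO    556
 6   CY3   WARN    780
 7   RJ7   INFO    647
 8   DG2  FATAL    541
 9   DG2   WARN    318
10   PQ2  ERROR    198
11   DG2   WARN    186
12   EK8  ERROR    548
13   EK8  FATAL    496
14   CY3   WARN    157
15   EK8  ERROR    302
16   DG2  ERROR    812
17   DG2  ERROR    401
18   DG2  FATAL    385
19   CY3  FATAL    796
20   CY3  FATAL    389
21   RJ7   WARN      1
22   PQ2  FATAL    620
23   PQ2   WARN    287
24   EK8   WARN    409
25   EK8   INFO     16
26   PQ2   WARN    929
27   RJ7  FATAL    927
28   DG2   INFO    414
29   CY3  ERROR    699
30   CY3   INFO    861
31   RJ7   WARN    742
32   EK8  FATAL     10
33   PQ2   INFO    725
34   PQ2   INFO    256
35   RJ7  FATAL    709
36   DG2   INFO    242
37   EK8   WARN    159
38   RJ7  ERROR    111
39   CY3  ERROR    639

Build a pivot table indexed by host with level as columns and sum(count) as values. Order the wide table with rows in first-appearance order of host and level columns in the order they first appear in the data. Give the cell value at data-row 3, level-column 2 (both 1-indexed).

227

With rows in first-appearance order of host, row 3 is host=EK8. level columns in first-appearance order: ERROR, INFO, FATAL, WARN; column 2 is INFO.
Long rows with host=EK8, level=INFO: 211 + 16 = 227.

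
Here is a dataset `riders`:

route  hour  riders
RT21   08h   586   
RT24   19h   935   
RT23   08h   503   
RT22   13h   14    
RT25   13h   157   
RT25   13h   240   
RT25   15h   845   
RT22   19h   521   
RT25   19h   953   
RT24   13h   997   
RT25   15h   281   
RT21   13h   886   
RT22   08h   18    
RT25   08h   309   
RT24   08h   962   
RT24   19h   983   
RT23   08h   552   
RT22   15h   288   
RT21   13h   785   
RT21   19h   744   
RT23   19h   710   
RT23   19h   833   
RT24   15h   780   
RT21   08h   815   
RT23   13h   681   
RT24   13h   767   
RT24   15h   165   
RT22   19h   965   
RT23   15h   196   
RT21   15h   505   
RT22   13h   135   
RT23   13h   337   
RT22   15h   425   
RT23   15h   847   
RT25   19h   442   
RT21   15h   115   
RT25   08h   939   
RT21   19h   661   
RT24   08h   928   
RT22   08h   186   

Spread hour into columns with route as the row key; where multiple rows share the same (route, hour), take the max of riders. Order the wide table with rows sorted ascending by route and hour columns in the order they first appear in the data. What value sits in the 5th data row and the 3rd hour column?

With rows sorted ascending by route, row 5 is route=RT25. hour columns in first-appearance order: 08h, 19h, 13h, 15h; column 3 is 13h.
Long rows with route=RT25, hour=13h: max(157, 240) = 240.

240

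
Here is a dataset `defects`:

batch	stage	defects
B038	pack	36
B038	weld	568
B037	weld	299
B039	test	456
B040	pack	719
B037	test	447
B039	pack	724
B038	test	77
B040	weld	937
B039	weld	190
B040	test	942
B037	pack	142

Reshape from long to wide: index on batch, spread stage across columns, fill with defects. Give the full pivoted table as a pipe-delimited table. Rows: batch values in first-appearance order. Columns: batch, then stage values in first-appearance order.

| batch | pack | weld | test |
| B038 | 36 | 568 | 77 |
| B037 | 142 | 299 | 447 |
| B039 | 724 | 190 | 456 |
| B040 | 719 | 937 | 942 |

Columns: batch plus the 3 distinct stage values (pack, weld, test).
For example, row B038 column pack takes defects=36 from the long row (B038, pack).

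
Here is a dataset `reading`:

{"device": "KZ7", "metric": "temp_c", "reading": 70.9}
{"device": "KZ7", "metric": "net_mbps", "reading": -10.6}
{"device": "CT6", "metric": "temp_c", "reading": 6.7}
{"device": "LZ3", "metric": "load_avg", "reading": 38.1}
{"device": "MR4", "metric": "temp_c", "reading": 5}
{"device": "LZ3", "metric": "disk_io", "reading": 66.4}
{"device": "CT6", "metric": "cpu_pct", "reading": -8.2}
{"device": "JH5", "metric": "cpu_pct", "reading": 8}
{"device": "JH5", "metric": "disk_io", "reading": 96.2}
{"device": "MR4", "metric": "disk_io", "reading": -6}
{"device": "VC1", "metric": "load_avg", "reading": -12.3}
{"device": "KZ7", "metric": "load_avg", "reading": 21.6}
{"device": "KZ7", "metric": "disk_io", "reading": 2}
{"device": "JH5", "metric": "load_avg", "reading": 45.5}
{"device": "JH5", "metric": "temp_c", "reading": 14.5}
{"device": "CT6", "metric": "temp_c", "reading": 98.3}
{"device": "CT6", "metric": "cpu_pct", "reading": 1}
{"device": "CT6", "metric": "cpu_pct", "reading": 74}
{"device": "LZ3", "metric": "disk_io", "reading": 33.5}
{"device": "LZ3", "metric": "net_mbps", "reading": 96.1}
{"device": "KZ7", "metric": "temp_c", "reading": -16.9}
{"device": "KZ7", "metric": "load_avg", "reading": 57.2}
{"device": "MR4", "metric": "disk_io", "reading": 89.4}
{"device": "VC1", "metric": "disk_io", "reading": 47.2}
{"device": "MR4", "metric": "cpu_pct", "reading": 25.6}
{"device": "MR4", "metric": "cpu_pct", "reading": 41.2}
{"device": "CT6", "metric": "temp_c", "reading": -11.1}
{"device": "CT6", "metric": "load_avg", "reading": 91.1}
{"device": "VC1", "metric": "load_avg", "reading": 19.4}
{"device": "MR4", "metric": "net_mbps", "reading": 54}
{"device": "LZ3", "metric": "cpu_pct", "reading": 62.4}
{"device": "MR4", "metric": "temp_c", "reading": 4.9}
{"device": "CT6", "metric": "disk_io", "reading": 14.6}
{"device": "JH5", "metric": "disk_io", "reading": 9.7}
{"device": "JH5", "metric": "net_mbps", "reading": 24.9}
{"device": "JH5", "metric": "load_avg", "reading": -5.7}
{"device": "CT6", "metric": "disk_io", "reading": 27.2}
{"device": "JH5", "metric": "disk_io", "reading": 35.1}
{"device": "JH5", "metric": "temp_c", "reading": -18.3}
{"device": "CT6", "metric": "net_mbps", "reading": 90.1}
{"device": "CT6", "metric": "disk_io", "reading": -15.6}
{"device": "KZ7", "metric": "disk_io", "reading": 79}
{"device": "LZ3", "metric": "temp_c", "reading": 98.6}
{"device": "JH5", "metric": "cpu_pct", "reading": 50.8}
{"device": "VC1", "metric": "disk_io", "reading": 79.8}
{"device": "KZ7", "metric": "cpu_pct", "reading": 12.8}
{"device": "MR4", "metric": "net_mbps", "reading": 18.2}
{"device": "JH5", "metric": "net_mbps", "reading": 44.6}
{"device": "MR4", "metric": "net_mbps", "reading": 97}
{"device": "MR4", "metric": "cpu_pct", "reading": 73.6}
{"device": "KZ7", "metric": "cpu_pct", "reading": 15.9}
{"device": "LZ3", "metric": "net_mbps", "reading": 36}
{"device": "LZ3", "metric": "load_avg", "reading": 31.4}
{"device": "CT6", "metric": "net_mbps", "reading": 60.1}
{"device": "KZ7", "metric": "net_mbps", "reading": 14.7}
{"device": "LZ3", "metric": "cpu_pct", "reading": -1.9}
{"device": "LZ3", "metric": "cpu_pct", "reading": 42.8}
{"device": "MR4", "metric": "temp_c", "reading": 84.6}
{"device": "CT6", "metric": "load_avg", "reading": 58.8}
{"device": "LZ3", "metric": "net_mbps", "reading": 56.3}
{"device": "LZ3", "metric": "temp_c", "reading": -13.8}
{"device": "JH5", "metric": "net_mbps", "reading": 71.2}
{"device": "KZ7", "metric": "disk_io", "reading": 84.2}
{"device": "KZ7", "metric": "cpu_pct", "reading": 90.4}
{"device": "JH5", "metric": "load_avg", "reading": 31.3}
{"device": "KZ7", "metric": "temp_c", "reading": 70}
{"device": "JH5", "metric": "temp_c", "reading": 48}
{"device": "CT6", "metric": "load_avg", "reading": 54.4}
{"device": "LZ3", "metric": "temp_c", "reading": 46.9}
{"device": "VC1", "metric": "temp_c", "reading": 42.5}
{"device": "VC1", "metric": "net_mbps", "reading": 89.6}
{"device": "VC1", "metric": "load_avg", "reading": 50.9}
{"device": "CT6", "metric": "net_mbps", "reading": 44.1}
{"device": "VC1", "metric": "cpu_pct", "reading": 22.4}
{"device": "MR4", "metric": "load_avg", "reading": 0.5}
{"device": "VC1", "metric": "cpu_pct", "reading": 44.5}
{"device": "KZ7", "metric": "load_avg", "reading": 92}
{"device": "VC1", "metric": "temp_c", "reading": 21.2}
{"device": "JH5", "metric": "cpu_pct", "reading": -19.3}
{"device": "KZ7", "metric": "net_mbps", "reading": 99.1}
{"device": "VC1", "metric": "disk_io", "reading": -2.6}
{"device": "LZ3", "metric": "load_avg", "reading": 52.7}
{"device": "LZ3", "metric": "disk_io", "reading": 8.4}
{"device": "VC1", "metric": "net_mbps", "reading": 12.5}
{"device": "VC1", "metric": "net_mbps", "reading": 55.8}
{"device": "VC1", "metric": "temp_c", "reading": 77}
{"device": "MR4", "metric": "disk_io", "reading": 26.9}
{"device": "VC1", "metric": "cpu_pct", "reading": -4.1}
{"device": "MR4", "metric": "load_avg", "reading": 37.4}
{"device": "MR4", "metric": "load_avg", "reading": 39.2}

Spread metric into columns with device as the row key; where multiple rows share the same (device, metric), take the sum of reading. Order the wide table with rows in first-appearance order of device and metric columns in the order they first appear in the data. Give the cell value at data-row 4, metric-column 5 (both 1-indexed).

140.4

With rows in first-appearance order of device, row 4 is device=MR4. metric columns in first-appearance order: temp_c, net_mbps, load_avg, disk_io, cpu_pct; column 5 is cpu_pct.
Long rows with device=MR4, metric=cpu_pct: 25.6 + 41.2 + 73.6 = 140.4.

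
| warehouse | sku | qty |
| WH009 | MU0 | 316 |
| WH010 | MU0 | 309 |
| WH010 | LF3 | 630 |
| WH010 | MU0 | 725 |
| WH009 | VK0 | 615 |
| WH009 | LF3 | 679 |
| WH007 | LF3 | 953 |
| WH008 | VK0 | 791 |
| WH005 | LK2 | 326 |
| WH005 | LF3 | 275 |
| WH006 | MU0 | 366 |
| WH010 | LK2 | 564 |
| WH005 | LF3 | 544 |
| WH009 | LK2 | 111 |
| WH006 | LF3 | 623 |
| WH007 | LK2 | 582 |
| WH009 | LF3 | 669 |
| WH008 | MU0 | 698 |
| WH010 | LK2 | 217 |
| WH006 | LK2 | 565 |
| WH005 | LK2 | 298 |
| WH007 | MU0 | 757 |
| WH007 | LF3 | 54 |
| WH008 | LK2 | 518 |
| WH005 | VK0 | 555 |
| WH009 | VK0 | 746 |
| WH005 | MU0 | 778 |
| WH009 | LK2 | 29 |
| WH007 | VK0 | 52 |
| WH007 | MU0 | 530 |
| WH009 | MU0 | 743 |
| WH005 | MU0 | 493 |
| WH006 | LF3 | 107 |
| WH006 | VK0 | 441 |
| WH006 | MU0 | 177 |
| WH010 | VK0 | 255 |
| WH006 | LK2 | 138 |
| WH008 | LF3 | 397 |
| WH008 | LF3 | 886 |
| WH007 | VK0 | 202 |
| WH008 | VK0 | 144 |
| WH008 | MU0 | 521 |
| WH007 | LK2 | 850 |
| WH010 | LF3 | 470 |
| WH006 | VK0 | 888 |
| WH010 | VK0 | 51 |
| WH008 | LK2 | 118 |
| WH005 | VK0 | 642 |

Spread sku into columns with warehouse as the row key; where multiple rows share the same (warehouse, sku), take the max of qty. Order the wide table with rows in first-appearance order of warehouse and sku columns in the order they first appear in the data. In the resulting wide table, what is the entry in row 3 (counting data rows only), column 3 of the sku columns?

202

With rows in first-appearance order of warehouse, row 3 is warehouse=WH007. sku columns in first-appearance order: MU0, LF3, VK0, LK2; column 3 is VK0.
Long rows with warehouse=WH007, sku=VK0: max(52, 202) = 202.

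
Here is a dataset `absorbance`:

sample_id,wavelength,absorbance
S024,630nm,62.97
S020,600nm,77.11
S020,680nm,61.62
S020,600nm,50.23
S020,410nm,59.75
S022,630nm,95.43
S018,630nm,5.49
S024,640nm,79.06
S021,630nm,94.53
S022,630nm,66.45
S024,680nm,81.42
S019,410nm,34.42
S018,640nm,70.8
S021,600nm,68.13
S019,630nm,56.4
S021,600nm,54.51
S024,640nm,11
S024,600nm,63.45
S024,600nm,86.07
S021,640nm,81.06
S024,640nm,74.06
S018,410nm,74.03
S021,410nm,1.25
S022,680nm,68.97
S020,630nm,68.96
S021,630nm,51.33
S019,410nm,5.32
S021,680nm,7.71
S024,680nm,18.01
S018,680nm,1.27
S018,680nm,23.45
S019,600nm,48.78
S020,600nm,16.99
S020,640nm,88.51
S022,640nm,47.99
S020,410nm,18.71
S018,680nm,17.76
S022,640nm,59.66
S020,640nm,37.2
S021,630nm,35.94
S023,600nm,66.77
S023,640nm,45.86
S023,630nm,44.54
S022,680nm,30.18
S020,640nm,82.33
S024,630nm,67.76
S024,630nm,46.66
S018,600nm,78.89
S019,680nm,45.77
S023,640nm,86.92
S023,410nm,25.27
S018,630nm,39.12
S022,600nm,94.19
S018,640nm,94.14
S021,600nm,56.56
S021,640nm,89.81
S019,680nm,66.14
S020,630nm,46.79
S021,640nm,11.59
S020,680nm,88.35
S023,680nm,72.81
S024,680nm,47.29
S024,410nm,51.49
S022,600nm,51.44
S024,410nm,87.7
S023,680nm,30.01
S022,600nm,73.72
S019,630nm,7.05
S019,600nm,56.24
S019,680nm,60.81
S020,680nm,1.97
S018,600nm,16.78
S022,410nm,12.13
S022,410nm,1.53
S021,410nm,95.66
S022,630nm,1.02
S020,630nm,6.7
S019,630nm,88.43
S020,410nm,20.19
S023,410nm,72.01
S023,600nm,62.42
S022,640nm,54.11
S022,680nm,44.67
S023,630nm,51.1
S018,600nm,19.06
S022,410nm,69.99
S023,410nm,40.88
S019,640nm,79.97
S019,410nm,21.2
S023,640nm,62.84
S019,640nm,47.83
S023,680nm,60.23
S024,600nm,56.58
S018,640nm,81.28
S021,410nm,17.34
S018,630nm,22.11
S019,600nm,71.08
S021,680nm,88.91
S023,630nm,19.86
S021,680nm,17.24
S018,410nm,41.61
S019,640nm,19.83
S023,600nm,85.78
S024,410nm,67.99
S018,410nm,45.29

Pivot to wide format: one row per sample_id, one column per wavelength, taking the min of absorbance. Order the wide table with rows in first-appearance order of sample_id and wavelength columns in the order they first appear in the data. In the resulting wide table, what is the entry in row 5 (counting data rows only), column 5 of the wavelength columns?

11.59

With rows in first-appearance order of sample_id, row 5 is sample_id=S021. wavelength columns in first-appearance order: 630nm, 600nm, 680nm, 410nm, 640nm; column 5 is 640nm.
Long rows with sample_id=S021, wavelength=640nm: min(81.06, 89.81, 11.59) = 11.59.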